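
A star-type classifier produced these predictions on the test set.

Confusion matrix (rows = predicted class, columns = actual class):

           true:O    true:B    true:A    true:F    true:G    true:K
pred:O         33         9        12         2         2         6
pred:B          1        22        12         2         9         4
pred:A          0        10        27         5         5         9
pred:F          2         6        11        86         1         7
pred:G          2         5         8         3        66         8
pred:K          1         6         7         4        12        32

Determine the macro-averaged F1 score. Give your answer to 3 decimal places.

Per-class F1 score (2·TP/(2·TP+FP+FN)):
  O: TP=33, FP=9+12+2+2+6=31, FN=1+0+2+2+1=6 → 66/103 = 0.6408
  B: TP=22, FP=1+12+2+9+4=28, FN=9+10+6+5+6=36 → 44/108 = 0.4074
  A: TP=27, FP=0+10+5+5+9=29, FN=12+12+11+8+7=50 → 54/133 = 0.4060
  F: TP=86, FP=2+6+11+1+7=27, FN=2+2+5+3+4=16 → 172/215 = 0.8000
  G: TP=66, FP=2+5+8+3+8=26, FN=2+9+5+1+12=29 → 132/187 = 0.7059
  K: TP=32, FP=1+6+7+4+12=30, FN=6+4+9+7+8=34 → 64/128 = 0.5000
Macro-F1 score = mean = (0.6408 + 0.4074 + 0.4060 + 0.8000 + 0.7059 + 0.5000) / 6 = 0.577

0.577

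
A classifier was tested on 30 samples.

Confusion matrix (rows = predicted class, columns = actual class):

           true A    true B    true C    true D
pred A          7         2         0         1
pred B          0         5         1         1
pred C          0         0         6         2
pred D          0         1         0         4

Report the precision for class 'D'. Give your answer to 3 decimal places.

0.800

One-vs-rest for 'D': TP = diagonal; FP = other classes predicted 'D'; FN = 'D' predicted as other.
precision = TP/(TP+FP).
D: TP=4, FP=0+1+0=1 → 4/5 = 0.8000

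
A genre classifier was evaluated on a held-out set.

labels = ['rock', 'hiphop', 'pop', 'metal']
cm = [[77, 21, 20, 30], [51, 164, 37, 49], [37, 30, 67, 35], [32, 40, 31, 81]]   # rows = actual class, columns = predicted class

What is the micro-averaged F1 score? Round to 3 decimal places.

0.485

Micro-averaging pools counts across classes: ΣTP=389, ΣFP=413, ΣFN=413.
Micro-F1 score = 2·TP/(2·TP+FP+FN) on pooled counts = 0.485 (equals overall accuracy in single-label multiclass).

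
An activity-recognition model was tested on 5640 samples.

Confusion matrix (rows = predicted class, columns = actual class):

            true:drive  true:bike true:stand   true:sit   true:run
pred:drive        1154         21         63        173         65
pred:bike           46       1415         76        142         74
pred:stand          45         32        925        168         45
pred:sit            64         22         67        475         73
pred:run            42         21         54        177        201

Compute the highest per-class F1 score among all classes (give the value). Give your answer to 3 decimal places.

0.867

Per-class F1 score (2·TP/(2·TP+FP+FN)):
  drive: TP=1154, FP=21+63+173+65=322, FN=46+45+64+42=197 → 2308/2827 = 0.8164
  bike: TP=1415, FP=46+76+142+74=338, FN=21+32+22+21=96 → 2830/3264 = 0.8670
  stand: TP=925, FP=45+32+168+45=290, FN=63+76+67+54=260 → 1850/2400 = 0.7708
  sit: TP=475, FP=64+22+67+73=226, FN=173+142+168+177=660 → 950/1836 = 0.5174
  run: TP=201, FP=42+21+54+177=294, FN=65+74+45+73=257 → 402/953 = 0.4218
Highest is class 'bike' with F1 score = 0.867.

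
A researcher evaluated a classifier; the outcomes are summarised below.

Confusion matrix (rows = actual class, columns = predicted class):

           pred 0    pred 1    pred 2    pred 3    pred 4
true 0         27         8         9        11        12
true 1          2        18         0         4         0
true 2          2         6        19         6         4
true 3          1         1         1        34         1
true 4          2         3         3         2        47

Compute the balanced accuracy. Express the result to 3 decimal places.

0.677

Balanced accuracy = mean of per-class recall.
  0: recall = 27/67 = 0.4030
  1: recall = 18/24 = 0.7500
  2: recall = 19/37 = 0.5135
  3: recall = 34/38 = 0.8947
  4: recall = 47/57 = 0.8246
Mean = (0.4030 + 0.7500 + 0.5135 + 0.8947 + 0.8246) / 5 = 0.677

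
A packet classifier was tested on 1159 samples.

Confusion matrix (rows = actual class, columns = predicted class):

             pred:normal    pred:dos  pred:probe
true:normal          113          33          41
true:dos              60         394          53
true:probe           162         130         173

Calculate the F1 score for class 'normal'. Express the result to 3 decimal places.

One-vs-rest for 'normal': TP = diagonal; FP = other classes predicted 'normal'; FN = 'normal' predicted as other.
F1 score = 2·TP/(2·TP+FP+FN).
normal: TP=113, FP=60+162=222, FN=33+41=74 → 226/522 = 0.4330

0.433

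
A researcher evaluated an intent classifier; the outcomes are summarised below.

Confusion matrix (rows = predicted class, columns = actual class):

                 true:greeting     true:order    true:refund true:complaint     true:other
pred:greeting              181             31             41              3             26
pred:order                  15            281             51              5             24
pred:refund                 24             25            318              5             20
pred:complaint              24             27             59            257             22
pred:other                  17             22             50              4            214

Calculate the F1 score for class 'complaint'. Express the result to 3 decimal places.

0.775

Treat 'complaint' as positive and all other classes as negative.
F1 score = 2·TP/(2·TP+FP+FN).
complaint: TP=257, FP=24+27+59+22=132, FN=3+5+5+4=17 → 514/663 = 0.7753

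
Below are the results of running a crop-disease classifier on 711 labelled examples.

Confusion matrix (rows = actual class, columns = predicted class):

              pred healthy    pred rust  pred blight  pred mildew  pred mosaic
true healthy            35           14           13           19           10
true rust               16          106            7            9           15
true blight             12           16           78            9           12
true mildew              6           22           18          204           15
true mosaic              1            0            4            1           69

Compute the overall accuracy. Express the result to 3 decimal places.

Accuracy = trace / total = (35+106+78+204+69=492) / 711 = 492/711 = 0.692

0.692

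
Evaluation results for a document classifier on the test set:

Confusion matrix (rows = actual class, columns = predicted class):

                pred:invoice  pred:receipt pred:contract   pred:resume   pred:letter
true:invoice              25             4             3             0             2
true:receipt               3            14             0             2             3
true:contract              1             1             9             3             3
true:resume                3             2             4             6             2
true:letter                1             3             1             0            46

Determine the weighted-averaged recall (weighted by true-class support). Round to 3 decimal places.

0.709

Per-class recall (TP/(TP+FN)):
  invoice: TP=25, FN=4+3+0+2=9 → 25/34 = 0.7353
  receipt: TP=14, FN=3+0+2+3=8 → 14/22 = 0.6364
  contract: TP=9, FN=1+1+3+3=8 → 9/17 = 0.5294
  resume: TP=6, FN=3+2+4+2=11 → 6/17 = 0.3529
  letter: TP=46, FN=1+3+1+0=5 → 46/51 = 0.9020
Weighted-recall = Σ (supportᵢ/N)·recallᵢ with N=141: (34/141)·0.7353 + (22/141)·0.6364 + (17/141)·0.5294 + (17/141)·0.3529 + (51/141)·0.9020 = 0.709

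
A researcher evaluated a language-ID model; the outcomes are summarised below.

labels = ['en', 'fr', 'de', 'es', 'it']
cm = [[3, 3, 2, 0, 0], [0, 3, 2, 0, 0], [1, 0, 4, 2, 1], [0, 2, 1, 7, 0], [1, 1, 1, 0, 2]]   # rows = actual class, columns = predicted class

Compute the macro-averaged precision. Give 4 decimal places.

0.5556

Per-class precision (TP/(TP+FP)):
  en: TP=3, FP=0+1+0+1=2 → 3/5 = 0.60000
  fr: TP=3, FP=3+0+2+1=6 → 3/9 = 0.33333
  de: TP=4, FP=2+2+1+1=6 → 4/10 = 0.40000
  es: TP=7, FP=0+0+2+0=2 → 7/9 = 0.77778
  it: TP=2, FP=0+0+1+0=1 → 2/3 = 0.66667
Macro-precision = mean = (0.60000 + 0.33333 + 0.40000 + 0.77778 + 0.66667) / 5 = 0.5556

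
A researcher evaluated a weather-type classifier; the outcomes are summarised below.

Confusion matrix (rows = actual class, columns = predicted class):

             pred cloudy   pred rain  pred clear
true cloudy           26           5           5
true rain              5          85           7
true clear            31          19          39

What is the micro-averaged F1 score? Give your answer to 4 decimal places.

0.6757

Micro-averaging pools counts across classes: ΣTP=150, ΣFP=72, ΣFN=72.
Micro-F1 score = 2·TP/(2·TP+FP+FN) on pooled counts = 0.6757 (equals overall accuracy in single-label multiclass).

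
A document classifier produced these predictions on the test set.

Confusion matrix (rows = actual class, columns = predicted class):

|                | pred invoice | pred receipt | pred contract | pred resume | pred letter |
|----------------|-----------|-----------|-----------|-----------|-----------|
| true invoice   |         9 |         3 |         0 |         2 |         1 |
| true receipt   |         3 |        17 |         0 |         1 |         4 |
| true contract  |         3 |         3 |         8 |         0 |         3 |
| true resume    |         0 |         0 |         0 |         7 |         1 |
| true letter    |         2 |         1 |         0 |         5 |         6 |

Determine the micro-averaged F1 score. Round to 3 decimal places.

Micro-averaging pools counts across classes: ΣTP=47, ΣFP=32, ΣFN=32.
Micro-F1 score = 2·TP/(2·TP+FP+FN) on pooled counts = 0.595 (equals overall accuracy in single-label multiclass).

0.595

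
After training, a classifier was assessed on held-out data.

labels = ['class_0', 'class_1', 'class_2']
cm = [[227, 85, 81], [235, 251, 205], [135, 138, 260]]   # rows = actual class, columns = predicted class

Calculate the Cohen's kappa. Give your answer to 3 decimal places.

0.193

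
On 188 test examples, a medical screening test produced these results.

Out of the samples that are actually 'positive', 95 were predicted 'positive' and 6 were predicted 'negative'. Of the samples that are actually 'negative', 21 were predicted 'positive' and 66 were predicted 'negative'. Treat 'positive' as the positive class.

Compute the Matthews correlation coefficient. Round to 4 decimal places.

0.7172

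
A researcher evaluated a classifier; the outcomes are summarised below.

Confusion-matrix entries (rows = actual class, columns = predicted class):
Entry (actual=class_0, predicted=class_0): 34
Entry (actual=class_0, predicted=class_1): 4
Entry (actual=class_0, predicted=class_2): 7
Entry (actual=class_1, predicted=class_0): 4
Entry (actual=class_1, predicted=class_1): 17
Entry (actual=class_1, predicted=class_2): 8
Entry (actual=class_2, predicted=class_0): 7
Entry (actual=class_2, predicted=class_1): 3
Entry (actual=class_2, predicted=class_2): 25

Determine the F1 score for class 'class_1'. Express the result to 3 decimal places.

0.642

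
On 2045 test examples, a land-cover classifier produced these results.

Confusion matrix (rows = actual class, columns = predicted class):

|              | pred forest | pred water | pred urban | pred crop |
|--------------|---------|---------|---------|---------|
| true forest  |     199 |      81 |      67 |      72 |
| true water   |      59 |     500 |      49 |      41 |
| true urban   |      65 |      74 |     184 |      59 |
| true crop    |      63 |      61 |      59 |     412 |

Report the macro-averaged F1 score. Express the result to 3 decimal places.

0.606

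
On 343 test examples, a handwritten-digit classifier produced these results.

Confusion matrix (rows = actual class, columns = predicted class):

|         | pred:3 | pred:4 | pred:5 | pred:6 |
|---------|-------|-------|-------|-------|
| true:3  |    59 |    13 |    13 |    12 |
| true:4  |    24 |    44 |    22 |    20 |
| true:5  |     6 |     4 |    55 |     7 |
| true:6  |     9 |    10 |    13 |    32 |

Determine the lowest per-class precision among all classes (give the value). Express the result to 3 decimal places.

Per-class precision (TP/(TP+FP)):
  3: TP=59, FP=24+6+9=39 → 59/98 = 0.6020
  4: TP=44, FP=13+4+10=27 → 44/71 = 0.6197
  5: TP=55, FP=13+22+13=48 → 55/103 = 0.5340
  6: TP=32, FP=12+20+7=39 → 32/71 = 0.4507
Lowest is class '6' with precision = 0.451.

0.451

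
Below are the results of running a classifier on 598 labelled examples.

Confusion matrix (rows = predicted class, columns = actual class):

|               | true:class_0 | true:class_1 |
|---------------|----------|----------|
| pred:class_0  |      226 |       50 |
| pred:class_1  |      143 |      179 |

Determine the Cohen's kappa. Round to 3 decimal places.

0.366

Observed agreement pₒ = trace/N = 405/598 = 0.6773
Expected agreement pₑ = Σ (rowᵢ·colᵢ)/N² = (369·276 + 229·322)/598² = 0.4910
κ = (pₒ − pₑ)/(1 − pₑ) = (0.6773 − 0.4910)/(1 − 0.4910) = 0.366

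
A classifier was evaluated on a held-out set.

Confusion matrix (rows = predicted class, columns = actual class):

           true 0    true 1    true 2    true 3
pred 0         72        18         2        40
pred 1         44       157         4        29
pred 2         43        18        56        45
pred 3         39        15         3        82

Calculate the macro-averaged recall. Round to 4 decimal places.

0.5996

Per-class recall (TP/(TP+FN)):
  0: TP=72, FN=44+43+39=126 → 72/198 = 0.36364
  1: TP=157, FN=18+18+15=51 → 157/208 = 0.75481
  2: TP=56, FN=2+4+3=9 → 56/65 = 0.86154
  3: TP=82, FN=40+29+45=114 → 82/196 = 0.41837
Macro-recall = mean = (0.36364 + 0.75481 + 0.86154 + 0.41837) / 4 = 0.5996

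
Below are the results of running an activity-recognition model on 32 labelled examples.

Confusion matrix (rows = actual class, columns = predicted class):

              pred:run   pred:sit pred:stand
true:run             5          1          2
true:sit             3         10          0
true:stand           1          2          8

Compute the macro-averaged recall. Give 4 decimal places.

Per-class recall (TP/(TP+FN)):
  run: TP=5, FN=1+2=3 → 5/8 = 0.62500
  sit: TP=10, FN=3+0=3 → 10/13 = 0.76923
  stand: TP=8, FN=1+2=3 → 8/11 = 0.72727
Macro-recall = mean = (0.62500 + 0.76923 + 0.72727) / 3 = 0.7072

0.7072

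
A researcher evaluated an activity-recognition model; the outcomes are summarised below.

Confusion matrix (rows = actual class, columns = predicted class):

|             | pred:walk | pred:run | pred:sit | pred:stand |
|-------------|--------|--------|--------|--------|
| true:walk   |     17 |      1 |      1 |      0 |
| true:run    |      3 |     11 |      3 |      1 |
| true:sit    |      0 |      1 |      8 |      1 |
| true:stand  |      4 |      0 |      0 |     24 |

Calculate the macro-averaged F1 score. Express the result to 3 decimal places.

0.779

Per-class F1 score (2·TP/(2·TP+FP+FN)):
  walk: TP=17, FP=3+0+4=7, FN=1+1+0=2 → 34/43 = 0.7907
  run: TP=11, FP=1+1+0=2, FN=3+3+1=7 → 22/31 = 0.7097
  sit: TP=8, FP=1+3+0=4, FN=0+1+1=2 → 16/22 = 0.7273
  stand: TP=24, FP=0+1+1=2, FN=4+0+0=4 → 48/54 = 0.8889
Macro-F1 score = mean = (0.7907 + 0.7097 + 0.7273 + 0.8889) / 4 = 0.779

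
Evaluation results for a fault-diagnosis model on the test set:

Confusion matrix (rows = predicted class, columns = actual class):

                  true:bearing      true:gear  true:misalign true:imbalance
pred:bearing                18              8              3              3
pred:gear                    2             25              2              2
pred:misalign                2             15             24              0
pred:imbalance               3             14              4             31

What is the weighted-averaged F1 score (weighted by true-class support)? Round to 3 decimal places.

Per-class F1 score (2·TP/(2·TP+FP+FN)):
  bearing: TP=18, FP=8+3+3=14, FN=2+2+3=7 → 36/57 = 0.6316
  gear: TP=25, FP=2+2+2=6, FN=8+15+14=37 → 50/93 = 0.5376
  misalign: TP=24, FP=2+15+0=17, FN=3+2+4=9 → 48/74 = 0.6486
  imbalance: TP=31, FP=3+14+4=21, FN=3+2+0=5 → 62/88 = 0.7045
Weighted-F1 score = Σ (supportᵢ/N)·F1 scoreᵢ with N=156: (25/156)·0.6316 + (62/156)·0.5376 + (33/156)·0.6486 + (36/156)·0.7045 = 0.615

0.615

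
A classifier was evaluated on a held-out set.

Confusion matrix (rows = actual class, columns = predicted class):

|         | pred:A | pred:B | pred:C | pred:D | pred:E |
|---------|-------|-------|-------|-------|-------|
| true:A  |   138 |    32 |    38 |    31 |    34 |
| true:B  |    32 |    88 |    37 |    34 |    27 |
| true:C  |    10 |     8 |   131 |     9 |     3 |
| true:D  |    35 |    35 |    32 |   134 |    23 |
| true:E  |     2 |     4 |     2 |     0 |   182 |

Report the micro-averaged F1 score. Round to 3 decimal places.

0.611

Micro-averaging pools counts across classes: ΣTP=673, ΣFP=428, ΣFN=428.
Micro-F1 score = 2·TP/(2·TP+FP+FN) on pooled counts = 0.611 (equals overall accuracy in single-label multiclass).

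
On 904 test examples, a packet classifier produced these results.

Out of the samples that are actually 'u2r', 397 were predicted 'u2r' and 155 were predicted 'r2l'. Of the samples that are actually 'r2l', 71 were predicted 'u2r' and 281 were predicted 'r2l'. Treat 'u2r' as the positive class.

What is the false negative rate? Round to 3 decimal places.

FNR = FN/(FN+TP) = 155/(155+397) = 0.281

0.281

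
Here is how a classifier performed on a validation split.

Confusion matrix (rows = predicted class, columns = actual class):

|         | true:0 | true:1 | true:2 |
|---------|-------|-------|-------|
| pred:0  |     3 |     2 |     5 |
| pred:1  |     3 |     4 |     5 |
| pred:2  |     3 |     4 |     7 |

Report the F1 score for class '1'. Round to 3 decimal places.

0.364

One-vs-rest for '1': TP = diagonal; FP = other classes predicted '1'; FN = '1' predicted as other.
F1 score = 2·TP/(2·TP+FP+FN).
1: TP=4, FP=3+5=8, FN=2+4=6 → 8/22 = 0.3636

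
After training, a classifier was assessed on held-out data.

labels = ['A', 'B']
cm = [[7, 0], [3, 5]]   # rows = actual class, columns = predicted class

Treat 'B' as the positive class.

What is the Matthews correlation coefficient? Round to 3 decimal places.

0.661

MCC = (TP·TN − FP·FN) / √((TP+FP)(TP+FN)(TN+FP)(TN+FN))
Numerator = 5·7 − 0·3 = 35
Denominator = √(5·8·7·10) = √2800 = 52.9150
MCC = 35 / 52.9150 = 0.661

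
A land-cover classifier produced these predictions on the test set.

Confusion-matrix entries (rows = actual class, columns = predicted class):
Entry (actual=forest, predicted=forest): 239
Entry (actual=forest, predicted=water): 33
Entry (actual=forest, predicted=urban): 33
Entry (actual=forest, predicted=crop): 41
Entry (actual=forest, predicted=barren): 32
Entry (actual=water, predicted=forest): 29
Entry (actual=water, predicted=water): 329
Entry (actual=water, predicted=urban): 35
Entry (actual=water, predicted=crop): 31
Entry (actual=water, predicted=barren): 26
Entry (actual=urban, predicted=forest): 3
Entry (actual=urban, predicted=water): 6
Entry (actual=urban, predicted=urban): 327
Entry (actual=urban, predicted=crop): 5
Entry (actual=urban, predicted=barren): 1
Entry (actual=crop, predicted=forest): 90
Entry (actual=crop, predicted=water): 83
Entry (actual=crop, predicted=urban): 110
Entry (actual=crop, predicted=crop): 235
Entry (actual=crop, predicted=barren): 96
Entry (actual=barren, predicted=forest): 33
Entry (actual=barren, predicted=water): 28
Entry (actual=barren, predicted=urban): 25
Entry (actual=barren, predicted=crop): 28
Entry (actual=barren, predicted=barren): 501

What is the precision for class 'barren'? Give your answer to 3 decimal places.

0.764

Treat 'barren' as positive and all other classes as negative.
precision = TP/(TP+FP).
barren: TP=501, FP=32+26+1+96=155 → 501/656 = 0.7637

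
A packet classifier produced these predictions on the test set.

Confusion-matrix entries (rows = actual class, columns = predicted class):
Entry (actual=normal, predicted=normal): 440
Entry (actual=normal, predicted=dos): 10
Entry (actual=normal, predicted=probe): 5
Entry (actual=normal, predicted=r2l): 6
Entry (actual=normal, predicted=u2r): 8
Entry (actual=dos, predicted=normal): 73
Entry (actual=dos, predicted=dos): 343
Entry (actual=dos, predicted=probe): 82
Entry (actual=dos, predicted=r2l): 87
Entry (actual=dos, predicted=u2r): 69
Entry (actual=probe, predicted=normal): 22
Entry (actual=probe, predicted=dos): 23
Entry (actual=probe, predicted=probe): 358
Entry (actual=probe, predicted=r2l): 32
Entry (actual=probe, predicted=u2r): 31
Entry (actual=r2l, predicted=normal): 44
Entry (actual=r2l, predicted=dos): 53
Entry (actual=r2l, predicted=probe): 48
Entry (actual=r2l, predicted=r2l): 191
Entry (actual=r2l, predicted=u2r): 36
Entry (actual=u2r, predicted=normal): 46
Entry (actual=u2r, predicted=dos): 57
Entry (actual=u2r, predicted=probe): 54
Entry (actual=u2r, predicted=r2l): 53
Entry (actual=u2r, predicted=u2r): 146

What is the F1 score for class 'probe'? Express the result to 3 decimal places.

One-vs-rest for 'probe': TP = diagonal; FP = other classes predicted 'probe'; FN = 'probe' predicted as other.
F1 score = 2·TP/(2·TP+FP+FN).
probe: TP=358, FP=5+82+48+54=189, FN=22+23+32+31=108 → 716/1013 = 0.7068

0.707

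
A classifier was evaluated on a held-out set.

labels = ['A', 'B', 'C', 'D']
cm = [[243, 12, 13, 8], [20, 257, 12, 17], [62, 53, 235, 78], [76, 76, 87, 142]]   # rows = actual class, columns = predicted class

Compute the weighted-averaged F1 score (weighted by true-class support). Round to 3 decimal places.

0.614

Per-class F1 score (2·TP/(2·TP+FP+FN)):
  A: TP=243, FP=20+62+76=158, FN=12+13+8=33 → 486/677 = 0.7179
  B: TP=257, FP=12+53+76=141, FN=20+12+17=49 → 514/704 = 0.7301
  C: TP=235, FP=13+12+87=112, FN=62+53+78=193 → 470/775 = 0.6065
  D: TP=142, FP=8+17+78=103, FN=76+76+87=239 → 284/626 = 0.4537
Weighted-F1 score = Σ (supportᵢ/N)·F1 scoreᵢ with N=1391: (276/1391)·0.7179 + (306/1391)·0.7301 + (428/1391)·0.6065 + (381/1391)·0.4537 = 0.614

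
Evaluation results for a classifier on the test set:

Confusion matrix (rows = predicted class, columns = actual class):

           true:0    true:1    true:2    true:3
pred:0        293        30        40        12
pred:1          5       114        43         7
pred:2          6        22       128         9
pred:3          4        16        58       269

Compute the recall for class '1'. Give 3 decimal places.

0.626

recall = TP/(TP+FN).
1: TP=114, FN=30+22+16=68 → 114/182 = 0.6264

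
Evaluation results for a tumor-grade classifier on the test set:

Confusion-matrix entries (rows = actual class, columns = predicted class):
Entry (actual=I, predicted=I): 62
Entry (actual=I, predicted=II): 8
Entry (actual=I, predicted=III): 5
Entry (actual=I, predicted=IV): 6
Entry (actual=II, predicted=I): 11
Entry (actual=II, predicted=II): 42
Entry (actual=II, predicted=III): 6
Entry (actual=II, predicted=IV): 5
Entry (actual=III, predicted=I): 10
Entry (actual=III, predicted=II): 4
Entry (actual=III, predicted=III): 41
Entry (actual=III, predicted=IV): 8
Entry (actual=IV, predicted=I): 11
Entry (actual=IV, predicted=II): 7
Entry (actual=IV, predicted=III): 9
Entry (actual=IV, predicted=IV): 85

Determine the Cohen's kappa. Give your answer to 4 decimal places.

0.6180

Observed agreement pₒ = trace/N = 230/320 = 0.71875
Expected agreement pₑ = Σ (rowᵢ·colᵢ)/N² = (81·94 + 64·61 + 63·61 + 112·104)/320² = 0.26376
κ = (pₒ − pₑ)/(1 − pₑ) = (0.71875 − 0.26376)/(1 − 0.26376) = 0.6180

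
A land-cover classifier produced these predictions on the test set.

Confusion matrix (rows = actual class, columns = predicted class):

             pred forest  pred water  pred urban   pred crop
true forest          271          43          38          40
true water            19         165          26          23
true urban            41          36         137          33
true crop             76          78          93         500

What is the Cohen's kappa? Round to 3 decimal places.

0.527

Observed agreement pₒ = trace/N = 1073/1619 = 0.6628
Expected agreement pₑ = Σ (rowᵢ·colᵢ)/N² = (392·407 + 233·322 + 247·294 + 747·596)/1619² = 0.2870
κ = (pₒ − pₑ)/(1 − pₑ) = (0.6628 − 0.2870)/(1 − 0.2870) = 0.527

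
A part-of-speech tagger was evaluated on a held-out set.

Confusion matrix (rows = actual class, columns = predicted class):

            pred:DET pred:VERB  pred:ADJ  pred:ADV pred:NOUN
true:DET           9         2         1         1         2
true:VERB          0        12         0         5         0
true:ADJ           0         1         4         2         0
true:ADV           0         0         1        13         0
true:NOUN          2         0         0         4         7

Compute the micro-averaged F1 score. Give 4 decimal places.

Micro-averaging pools counts across classes: ΣTP=45, ΣFP=21, ΣFN=21.
Micro-F1 score = 2·TP/(2·TP+FP+FN) on pooled counts = 0.6818 (equals overall accuracy in single-label multiclass).

0.6818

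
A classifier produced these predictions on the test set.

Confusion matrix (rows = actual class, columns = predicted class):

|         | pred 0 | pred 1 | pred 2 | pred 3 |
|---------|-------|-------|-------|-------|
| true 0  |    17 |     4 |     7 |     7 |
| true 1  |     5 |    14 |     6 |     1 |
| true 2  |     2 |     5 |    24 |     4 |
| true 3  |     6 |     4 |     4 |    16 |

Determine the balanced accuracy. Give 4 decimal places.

0.5608

Balanced accuracy = mean of per-class recall.
  0: recall = 17/35 = 0.48571
  1: recall = 14/26 = 0.53846
  2: recall = 24/35 = 0.68571
  3: recall = 16/30 = 0.53333
Mean = (0.48571 + 0.53846 + 0.68571 + 0.53333) / 4 = 0.5608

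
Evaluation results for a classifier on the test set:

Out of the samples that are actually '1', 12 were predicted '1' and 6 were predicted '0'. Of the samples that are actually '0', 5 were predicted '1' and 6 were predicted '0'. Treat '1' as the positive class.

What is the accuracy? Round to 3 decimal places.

Accuracy = (TP+TN)/N = (12+6)/29 = 0.621

0.621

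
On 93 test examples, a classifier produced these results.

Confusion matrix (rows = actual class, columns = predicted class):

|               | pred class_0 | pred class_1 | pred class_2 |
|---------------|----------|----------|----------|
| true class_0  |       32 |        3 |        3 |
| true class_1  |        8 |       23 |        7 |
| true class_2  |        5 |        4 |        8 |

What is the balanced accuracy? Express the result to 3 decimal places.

Balanced accuracy = mean of per-class recall.
  class_0: recall = 32/38 = 0.8421
  class_1: recall = 23/38 = 0.6053
  class_2: recall = 8/17 = 0.4706
Mean = (0.8421 + 0.6053 + 0.4706) / 3 = 0.639

0.639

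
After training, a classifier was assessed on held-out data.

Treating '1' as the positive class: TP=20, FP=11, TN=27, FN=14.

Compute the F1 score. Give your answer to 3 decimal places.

Precision = TP/(TP+FP) = 20/31 = 0.6452
Recall = TP/(TP+FN) = 20/34 = 0.5882
F1 = 2·TP/(2·TP+FP+FN) = 40/65 = 0.615

0.615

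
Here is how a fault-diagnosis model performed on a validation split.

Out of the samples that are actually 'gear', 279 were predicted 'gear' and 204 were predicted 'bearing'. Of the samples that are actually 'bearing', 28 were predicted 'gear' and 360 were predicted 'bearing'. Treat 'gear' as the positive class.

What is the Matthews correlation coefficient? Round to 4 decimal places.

MCC = (TP·TN − FP·FN) / √((TP+FP)(TP+FN)(TN+FP)(TN+FN))
Numerator = 279·360 − 28·204 = 94728
Denominator = √(307·483·388·564) = √32448627792 = 180135.0266
MCC = 94728 / 180135.0266 = 0.5259

0.5259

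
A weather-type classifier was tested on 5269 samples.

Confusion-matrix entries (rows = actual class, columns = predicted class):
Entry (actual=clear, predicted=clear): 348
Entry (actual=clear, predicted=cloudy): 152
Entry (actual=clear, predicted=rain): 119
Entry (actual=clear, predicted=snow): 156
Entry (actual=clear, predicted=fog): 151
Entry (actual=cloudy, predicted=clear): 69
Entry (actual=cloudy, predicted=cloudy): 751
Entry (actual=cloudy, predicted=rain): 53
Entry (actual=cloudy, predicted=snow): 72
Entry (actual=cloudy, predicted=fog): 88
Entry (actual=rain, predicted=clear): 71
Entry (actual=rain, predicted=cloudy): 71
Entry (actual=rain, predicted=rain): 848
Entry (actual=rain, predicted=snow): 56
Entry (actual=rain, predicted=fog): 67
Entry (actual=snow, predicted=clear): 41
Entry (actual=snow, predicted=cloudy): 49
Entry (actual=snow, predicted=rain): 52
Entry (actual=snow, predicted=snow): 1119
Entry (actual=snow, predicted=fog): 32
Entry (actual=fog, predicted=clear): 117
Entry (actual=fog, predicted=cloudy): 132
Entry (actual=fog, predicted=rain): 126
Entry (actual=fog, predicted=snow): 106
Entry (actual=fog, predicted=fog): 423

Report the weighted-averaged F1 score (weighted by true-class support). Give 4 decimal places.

Per-class F1 score (2·TP/(2·TP+FP+FN)):
  clear: TP=348, FP=69+71+41+117=298, FN=152+119+156+151=578 → 696/1572 = 0.44275
  cloudy: TP=751, FP=152+71+49+132=404, FN=69+53+72+88=282 → 1502/2188 = 0.68647
  rain: TP=848, FP=119+53+52+126=350, FN=71+71+56+67=265 → 1696/2311 = 0.73388
  snow: TP=1119, FP=156+72+56+106=390, FN=41+49+52+32=174 → 2238/2802 = 0.79872
  fog: TP=423, FP=151+88+67+32=338, FN=117+132+126+106=481 → 846/1665 = 0.50811
Weighted-F1 score = Σ (supportᵢ/N)·F1 scoreᵢ with N=5269: (926/5269)·0.44275 + (1033/5269)·0.68647 + (1113/5269)·0.73388 + (1293/5269)·0.79872 + (904/5269)·0.50811 = 0.6506

0.6506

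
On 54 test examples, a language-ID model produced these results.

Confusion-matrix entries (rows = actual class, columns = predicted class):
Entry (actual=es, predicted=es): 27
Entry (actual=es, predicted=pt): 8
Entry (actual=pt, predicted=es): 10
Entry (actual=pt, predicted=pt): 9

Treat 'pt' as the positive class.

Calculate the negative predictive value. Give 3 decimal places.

NPV = TN/(TN+FN) = 27/(27+10) = 0.730

0.730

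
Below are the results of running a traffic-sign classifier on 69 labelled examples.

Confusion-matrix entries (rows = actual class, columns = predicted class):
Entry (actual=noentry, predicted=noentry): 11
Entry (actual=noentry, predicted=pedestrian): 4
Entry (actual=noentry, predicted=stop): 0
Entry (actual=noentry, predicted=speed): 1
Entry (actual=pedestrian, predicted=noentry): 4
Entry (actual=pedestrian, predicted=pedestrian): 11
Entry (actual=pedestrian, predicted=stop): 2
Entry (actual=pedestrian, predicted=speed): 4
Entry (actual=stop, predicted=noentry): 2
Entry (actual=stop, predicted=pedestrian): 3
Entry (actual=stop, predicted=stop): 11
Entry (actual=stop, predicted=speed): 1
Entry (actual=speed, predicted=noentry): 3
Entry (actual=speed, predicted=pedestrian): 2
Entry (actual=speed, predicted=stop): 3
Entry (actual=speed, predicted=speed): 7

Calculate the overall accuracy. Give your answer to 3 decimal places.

0.580

Accuracy = trace / total = (11+11+11+7=40) / 69 = 40/69 = 0.580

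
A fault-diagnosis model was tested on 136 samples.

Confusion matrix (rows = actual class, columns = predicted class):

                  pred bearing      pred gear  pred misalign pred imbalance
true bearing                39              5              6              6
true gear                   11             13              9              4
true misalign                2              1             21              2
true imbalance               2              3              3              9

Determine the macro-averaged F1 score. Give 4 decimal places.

Per-class F1 score (2·TP/(2·TP+FP+FN)):
  bearing: TP=39, FP=11+2+2=15, FN=5+6+6=17 → 78/110 = 0.70909
  gear: TP=13, FP=5+1+3=9, FN=11+9+4=24 → 26/59 = 0.44068
  misalign: TP=21, FP=6+9+3=18, FN=2+1+2=5 → 42/65 = 0.64615
  imbalance: TP=9, FP=6+4+2=12, FN=2+3+3=8 → 18/38 = 0.47368
Macro-F1 score = mean = (0.70909 + 0.44068 + 0.64615 + 0.47368) / 4 = 0.5674

0.5674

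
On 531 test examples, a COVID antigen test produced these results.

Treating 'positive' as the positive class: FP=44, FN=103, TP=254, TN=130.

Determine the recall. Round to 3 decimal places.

Recall = TP/(TP+FN) = 254/(254+103) = 254/357 = 0.711

0.711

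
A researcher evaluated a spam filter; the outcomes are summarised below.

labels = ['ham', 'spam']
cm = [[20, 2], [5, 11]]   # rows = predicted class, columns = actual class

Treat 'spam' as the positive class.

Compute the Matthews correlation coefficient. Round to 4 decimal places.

0.6209

MCC = (TP·TN − FP·FN) / √((TP+FP)(TP+FN)(TN+FP)(TN+FN))
Numerator = 11·20 − 5·2 = 210
Denominator = √(16·13·25·22) = √114400 = 338.2307
MCC = 210 / 338.2307 = 0.6209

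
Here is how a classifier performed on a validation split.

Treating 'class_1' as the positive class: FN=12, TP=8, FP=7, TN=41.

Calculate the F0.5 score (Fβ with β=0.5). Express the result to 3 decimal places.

0.500

Fβ = (1+β²)·TP / ((1+β²)·TP + β²·FN + FP), with β²=1/4
= 1.25·8 / (1.25·8 + 0.25·12 + 7) = 0.500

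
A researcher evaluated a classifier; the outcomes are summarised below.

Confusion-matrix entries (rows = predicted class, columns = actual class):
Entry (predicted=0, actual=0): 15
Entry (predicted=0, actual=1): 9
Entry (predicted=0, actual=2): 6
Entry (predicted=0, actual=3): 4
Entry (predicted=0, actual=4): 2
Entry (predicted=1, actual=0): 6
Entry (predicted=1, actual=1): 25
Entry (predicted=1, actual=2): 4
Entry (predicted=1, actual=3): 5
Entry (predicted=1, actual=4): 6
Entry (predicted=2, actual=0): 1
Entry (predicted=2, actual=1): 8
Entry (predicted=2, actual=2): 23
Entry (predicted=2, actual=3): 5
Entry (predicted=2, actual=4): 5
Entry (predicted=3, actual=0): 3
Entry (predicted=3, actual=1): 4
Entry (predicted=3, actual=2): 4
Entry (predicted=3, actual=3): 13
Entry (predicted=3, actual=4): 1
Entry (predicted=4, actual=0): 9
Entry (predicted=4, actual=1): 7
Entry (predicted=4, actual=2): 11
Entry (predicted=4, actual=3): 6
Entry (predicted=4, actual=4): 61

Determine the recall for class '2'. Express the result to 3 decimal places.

0.479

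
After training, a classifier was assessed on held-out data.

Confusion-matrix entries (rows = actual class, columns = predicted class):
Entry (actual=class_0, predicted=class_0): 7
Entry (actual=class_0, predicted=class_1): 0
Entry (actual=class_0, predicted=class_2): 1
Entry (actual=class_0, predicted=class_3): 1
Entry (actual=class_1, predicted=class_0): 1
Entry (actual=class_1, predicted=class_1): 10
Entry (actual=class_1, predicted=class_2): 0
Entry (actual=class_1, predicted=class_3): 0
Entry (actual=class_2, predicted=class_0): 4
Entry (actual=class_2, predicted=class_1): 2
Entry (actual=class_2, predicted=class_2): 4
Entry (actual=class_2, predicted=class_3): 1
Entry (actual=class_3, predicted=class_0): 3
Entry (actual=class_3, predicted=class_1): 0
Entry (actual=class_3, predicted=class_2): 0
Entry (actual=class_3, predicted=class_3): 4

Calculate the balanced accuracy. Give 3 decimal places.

0.655

Balanced accuracy = mean of per-class recall.
  class_0: recall = 7/9 = 0.7778
  class_1: recall = 10/11 = 0.9091
  class_2: recall = 4/11 = 0.3636
  class_3: recall = 4/7 = 0.5714
Mean = (0.7778 + 0.9091 + 0.3636 + 0.5714) / 4 = 0.655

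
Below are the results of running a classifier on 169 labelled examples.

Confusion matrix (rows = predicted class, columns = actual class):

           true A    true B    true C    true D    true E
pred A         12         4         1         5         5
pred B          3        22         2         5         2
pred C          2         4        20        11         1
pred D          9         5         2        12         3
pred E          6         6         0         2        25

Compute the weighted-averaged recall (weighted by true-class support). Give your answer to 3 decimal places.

0.538

Per-class recall (TP/(TP+FN)):
  A: TP=12, FN=3+2+9+6=20 → 12/32 = 0.3750
  B: TP=22, FN=4+4+5+6=19 → 22/41 = 0.5366
  C: TP=20, FN=1+2+2+0=5 → 20/25 = 0.8000
  D: TP=12, FN=5+5+11+2=23 → 12/35 = 0.3429
  E: TP=25, FN=5+2+1+3=11 → 25/36 = 0.6944
Weighted-recall = Σ (supportᵢ/N)·recallᵢ with N=169: (32/169)·0.3750 + (41/169)·0.5366 + (25/169)·0.8000 + (35/169)·0.3429 + (36/169)·0.6944 = 0.538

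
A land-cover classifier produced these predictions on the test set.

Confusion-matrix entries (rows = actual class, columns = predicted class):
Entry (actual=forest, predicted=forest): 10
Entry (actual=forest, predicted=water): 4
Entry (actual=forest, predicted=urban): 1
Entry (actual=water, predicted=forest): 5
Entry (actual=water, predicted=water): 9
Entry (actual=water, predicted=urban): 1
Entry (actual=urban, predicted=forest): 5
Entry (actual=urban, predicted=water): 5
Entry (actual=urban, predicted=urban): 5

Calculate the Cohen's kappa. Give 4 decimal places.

Observed agreement pₒ = trace/N = 24/45 = 0.53333
Expected agreement pₑ = Σ (rowᵢ·colᵢ)/N² = (15·20 + 15·18 + 15·7)/45² = 0.33333
κ = (pₒ − pₑ)/(1 − pₑ) = (0.53333 − 0.33333)/(1 − 0.33333) = 0.3000

0.3000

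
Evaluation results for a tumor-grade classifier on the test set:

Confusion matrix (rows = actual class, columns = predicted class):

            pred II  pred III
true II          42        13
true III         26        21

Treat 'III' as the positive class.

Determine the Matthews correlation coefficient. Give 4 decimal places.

MCC = (TP·TN − FP·FN) / √((TP+FP)(TP+FN)(TN+FP)(TN+FN))
Numerator = 21·42 − 13·26 = 544
Denominator = √(34·47·55·68) = √5976520 = 2444.6922
MCC = 544 / 2444.6922 = 0.2225

0.2225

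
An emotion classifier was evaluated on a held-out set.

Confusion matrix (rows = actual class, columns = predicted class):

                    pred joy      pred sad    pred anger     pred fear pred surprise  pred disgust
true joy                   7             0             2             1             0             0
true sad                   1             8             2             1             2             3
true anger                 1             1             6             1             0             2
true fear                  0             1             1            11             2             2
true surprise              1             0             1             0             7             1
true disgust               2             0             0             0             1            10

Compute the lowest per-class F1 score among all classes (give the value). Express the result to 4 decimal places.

Per-class F1 score (2·TP/(2·TP+FP+FN)):
  joy: TP=7, FP=1+1+0+1+2=5, FN=0+2+1+0+0=3 → 14/22 = 0.63636
  sad: TP=8, FP=0+1+1+0+0=2, FN=1+2+1+2+3=9 → 16/27 = 0.59259
  anger: TP=6, FP=2+2+1+1+0=6, FN=1+1+1+0+2=5 → 12/23 = 0.52174
  fear: TP=11, FP=1+1+1+0+0=3, FN=0+1+1+2+2=6 → 22/31 = 0.70968
  surprise: TP=7, FP=0+2+0+2+1=5, FN=1+0+1+0+1=3 → 14/22 = 0.63636
  disgust: TP=10, FP=0+3+2+2+1=8, FN=2+0+0+0+1=3 → 20/31 = 0.64516
Lowest is class 'anger' with F1 score = 0.5217.

0.5217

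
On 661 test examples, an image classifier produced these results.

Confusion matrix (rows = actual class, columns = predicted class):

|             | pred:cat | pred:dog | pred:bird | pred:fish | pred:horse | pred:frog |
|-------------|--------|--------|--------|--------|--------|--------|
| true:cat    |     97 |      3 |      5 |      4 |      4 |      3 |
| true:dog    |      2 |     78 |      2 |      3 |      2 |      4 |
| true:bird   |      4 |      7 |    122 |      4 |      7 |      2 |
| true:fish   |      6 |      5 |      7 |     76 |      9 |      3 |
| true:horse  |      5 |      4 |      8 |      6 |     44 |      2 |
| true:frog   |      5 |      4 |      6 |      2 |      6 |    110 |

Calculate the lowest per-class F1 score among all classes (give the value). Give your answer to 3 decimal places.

0.624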